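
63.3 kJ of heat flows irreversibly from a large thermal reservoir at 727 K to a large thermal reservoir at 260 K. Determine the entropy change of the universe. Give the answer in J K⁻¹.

ΔS_hot = −Q/T_H = −63300/727 = -87.07 J/K and ΔS_cold = +Q/T_C = 63300/260 = 243.5 J/K.
ΔS_total = -87.07 + 243.5 = 156 J/K, positive as the second law requires.

ΔS_total = 156 J/K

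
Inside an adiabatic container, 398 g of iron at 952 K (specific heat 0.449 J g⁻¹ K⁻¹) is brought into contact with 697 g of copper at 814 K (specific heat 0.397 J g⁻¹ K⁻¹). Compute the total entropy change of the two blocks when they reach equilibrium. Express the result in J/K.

Energy balance: T_f = (m₁c₁T₁ + m₂c₂T₂)/(m₁c₁ + m₂c₂) = 868.15 K.
ΔS₁ = m₁c₁ ln(T_f/T₁) = 178.702 × ln(868.15/952) = -16.476 J/K.
ΔS₂ = m₂c₂ ln(T_f/T₂) = 276.709 × ln(868.15/814) = 17.821 J/K.
ΔS_total = -16.476 + 17.821 = 1.35 J/K.

ΔS_total = 1.35 J/K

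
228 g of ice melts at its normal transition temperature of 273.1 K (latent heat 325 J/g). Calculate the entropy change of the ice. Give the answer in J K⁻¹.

Heat absorbed by the substance: Q = mL = 228 × 325 = 74100 J.
At constant T, ΔS = Q_rev/T = 74100 / 273.1 = 271 J/K.

ΔS = 271 J/K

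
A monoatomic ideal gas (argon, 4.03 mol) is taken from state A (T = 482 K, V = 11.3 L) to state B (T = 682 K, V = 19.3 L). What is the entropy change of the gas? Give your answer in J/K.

Entropy is a state function: ΔS = nC_V ln(T₂/T₁) + nR ln(V₂/V₁), with C_V = 3R/2 = 12.47 J mol⁻¹ K⁻¹ for a monoatomic ideal gas.
ΔS = 4.03 × [12.47 × ln(682/482) + 8.314 × ln(19.3/11.3)] = 35.4 J/K.

ΔS = 35.4 J/K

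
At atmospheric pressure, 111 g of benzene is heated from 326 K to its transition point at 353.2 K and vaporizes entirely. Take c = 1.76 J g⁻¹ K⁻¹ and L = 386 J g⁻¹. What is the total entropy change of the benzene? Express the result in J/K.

Warming step: ΔS₁ = m c ln(T_tr/T_i) = 111 × 1.76 × ln(353.2/326) = 15.66 J/K.
Phase change: ΔS₂ = +mL/T_tr = 111 × 386 / 353.2 = 121.3 J/K.
ΔS_total = (15.66) + (121.3) = 137 J/K.

ΔS = 137 J/K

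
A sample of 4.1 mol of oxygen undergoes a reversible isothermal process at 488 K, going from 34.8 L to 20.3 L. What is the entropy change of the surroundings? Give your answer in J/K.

For an isothermal ideal gas ΔS_gas = nR ln(V₂/V₁) = 4.1 × 8.314 × ln(20.3/34.8) = -18.4 J/K.
The process is reversible, so ΔS_surr = −ΔS_gas = 18.4 J/K and ΔS_universe = 0.

ΔS_surr = 18.4 J/K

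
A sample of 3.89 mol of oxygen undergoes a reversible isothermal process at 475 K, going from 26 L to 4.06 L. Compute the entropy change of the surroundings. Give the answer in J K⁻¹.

For an isothermal ideal gas ΔS_gas = nR ln(V₂/V₁) = 3.89 × 8.314 × ln(4.06/26) = -60.1 J/K.
The process is reversible, so ΔS_surr = −ΔS_gas = 60.1 J/K and ΔS_universe = 0.

ΔS_surr = 60.1 J/K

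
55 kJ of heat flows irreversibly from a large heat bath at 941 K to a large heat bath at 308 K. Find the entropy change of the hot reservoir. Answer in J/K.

The hot reservoir loses heat Q, so ΔS_hot = −Q/T_H = −55000/941 = -58.4 J/K.

ΔS_hot = -58.4 J/K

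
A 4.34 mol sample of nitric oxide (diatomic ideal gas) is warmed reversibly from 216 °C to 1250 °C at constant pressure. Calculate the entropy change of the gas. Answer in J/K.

In kelvin: T₁ = 489.15 K, T₂ = 1523.15 K. At constant pressure, ΔS = nC_p ln(T₂/T₁) with C_p = 7R/2 = 29.1 J mol⁻¹ K⁻¹.
ΔS = 4.34 × 29.1 × ln(1523.15/489.15) = 143 J/K.

ΔS = 143 J/K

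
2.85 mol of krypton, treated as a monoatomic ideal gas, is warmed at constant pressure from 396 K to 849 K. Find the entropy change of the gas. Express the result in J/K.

At constant pressure, ΔS = nC_p ln(T₂/T₁) with C_p = 5R/2 = 20.79 J mol⁻¹ K⁻¹.
ΔS = 2.85 × 20.79 × ln(849/396) = 45.2 J/K.

ΔS = 45.2 J/K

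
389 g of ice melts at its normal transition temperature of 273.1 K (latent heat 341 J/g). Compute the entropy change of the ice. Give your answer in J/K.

ΔS = 486 J/K

Heat absorbed by the substance: Q = mL = 389 × 341 = 132649 J.
At constant T, ΔS = Q_rev/T = 132649 / 273.1 = 486 J/K.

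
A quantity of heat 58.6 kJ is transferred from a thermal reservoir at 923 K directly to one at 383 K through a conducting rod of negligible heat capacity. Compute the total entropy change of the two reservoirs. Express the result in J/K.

ΔS_hot = −Q/T_H = −58600/923 = -63.49 J/K and ΔS_cold = +Q/T_C = 58600/383 = 153 J/K.
ΔS_total = -63.49 + 153 = 89.5 J/K, positive as the second law requires.

ΔS_total = 89.5 J/K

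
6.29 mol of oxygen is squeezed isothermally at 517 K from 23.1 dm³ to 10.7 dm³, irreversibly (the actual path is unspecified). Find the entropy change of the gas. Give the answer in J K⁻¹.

Entropy is a state function, so ΔS_gas depends only on the end states.
For an isothermal ideal gas ΔS_gas = nR ln(V₂/V₁) = 6.29 × 8.314 × ln(10.7/23.1) = -40.2 J/K.

ΔS_gas = -40.2 J/K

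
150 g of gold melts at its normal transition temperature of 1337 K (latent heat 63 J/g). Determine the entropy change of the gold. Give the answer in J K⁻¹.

ΔS = 7.07 J/K

Heat absorbed by the substance: Q = mL = 150 × 63 = 9450 J.
At constant T, ΔS = Q_rev/T = 9450 / 1337 = 7.07 J/K.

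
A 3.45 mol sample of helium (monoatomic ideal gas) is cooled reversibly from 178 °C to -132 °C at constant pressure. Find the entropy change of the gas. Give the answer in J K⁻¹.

In kelvin: T₁ = 451.15 K, T₂ = 141.15 K. At constant pressure, ΔS = nC_p ln(T₂/T₁) with C_p = 5R/2 = 20.79 J mol⁻¹ K⁻¹.
ΔS = 3.45 × 20.79 × ln(141.15/451.15) = -83.3 J/K.

ΔS = -83.3 J/K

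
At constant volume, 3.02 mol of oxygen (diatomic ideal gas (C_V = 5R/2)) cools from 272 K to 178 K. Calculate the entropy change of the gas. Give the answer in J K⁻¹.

ΔS = -26.6 J/K

At constant volume, ΔS = nC_V ln(T₂/T₁) with C_V = 5R/2 = 20.79 J mol⁻¹ K⁻¹.
ΔS = 3.02 × 20.79 × ln(178/272) = -26.6 J/K.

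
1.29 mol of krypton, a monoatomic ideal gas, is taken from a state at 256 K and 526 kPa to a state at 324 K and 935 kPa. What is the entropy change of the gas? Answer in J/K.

ΔS = nC_p ln(T₂/T₁) − nR ln(P₂/P₁), with C_p = 5R/2 = 20.79 J mol⁻¹ K⁻¹ for a monoatomic ideal gas.
ΔS = 1.29 × [20.79 × ln(324/256) − 8.314 × ln(935/526)] = 0.147 J/K.

ΔS = 0.147 J/K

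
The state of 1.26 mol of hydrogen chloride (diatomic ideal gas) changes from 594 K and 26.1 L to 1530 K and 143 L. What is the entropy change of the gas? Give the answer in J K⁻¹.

Entropy is a state function: ΔS = nC_V ln(T₂/T₁) + nR ln(V₂/V₁), with C_V = 5R/2 = 20.79 J mol⁻¹ K⁻¹ for a diatomic ideal gas.
ΔS = 1.26 × [20.79 × ln(1530/594) + 8.314 × ln(143/26.1)] = 42.6 J/K.

ΔS = 42.6 J/K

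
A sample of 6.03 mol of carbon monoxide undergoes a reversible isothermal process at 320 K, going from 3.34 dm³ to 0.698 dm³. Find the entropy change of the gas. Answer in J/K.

For an isothermal ideal gas ΔS_gas = nR ln(V₂/V₁) = 6.03 × 8.314 × ln(0.698/3.34) = -78.5 J/K.

ΔS_gas = -78.5 J/K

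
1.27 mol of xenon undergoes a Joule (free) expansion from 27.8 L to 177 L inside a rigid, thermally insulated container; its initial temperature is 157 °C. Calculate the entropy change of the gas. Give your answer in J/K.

No heat is exchanged and no work is done, so the ideal-gas temperature stays constant.
Entropy is a state function; using a reversible isothermal path, ΔS_gas = nR ln(V₂/V₁) = 1.27 × 8.314 × ln(177/27.8) = 19.5 J/K.

ΔS_gas = 19.5 J/K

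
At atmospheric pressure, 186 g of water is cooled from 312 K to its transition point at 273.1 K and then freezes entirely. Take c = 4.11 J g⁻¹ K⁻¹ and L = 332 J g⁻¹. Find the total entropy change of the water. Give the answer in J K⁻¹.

ΔS = -328 J/K

Cooling step: ΔS₁ = m c ln(T_tr/T_i) = 186 × 4.11 × ln(273.1/312) = -101.8 J/K.
Phase change: ΔS₂ = −mL/T_tr = −186 × 332 / 273.1 = -226.1 J/K.
ΔS_total = (-101.8) + (-226.1) = -328 J/K.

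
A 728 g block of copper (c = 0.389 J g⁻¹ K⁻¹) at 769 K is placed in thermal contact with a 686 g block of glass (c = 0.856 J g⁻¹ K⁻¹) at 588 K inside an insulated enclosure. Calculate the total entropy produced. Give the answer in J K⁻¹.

ΔS_total = 7.08 J/K

Energy balance: T_f = (m₁c₁T₁ + m₂c₂T₂)/(m₁c₁ + m₂c₂) = 646.89 K.
ΔS₁ = m₁c₁ ln(T_f/T₁) = 283.192 × ln(646.89/769) = -48.97 J/K.
ΔS₂ = m₂c₂ ln(T_f/T₂) = 587.216 × ln(646.89/588) = 56.05 J/K.
ΔS_total = -48.97 + 56.05 = 7.08 J/K.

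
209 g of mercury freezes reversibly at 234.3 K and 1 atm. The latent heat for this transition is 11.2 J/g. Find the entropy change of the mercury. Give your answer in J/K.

Heat released by the substance: Q = −mL = −209 × 11.2 = −2340.8 J.
At constant T, ΔS = Q_rev/T = −2340.8 / 234.3 = -9.99 J/K.

ΔS = -9.99 J/K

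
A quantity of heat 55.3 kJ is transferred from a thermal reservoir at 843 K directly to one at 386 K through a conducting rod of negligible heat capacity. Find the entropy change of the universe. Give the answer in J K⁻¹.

ΔS_hot = −Q/T_H = −55300/843 = -65.6 J/K and ΔS_cold = +Q/T_C = 55300/386 = 143.3 J/K.
ΔS_total = -65.6 + 143.3 = 77.7 J/K, positive as the second law requires.

ΔS_total = 77.7 J/K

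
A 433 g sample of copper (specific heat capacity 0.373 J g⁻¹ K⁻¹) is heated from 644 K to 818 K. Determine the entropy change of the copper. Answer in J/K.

ΔS = 38.6 J/K

ΔS = ∫dQ_rev/T = m c ln(T₂/T₁) = 433 × 0.373 × ln(818/644) = 38.6 J/K.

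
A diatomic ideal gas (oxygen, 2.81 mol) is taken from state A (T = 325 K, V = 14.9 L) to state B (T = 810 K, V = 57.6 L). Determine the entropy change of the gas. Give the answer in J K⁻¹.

ΔS = 84.9 J/K

Entropy is a state function: ΔS = nC_V ln(T₂/T₁) + nR ln(V₂/V₁), with C_V = 5R/2 = 20.79 J mol⁻¹ K⁻¹ for a diatomic ideal gas.
ΔS = 2.81 × [20.79 × ln(810/325) + 8.314 × ln(57.6/14.9)] = 84.9 J/K.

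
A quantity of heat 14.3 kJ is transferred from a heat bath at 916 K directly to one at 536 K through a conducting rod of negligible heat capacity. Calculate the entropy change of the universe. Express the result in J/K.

ΔS_total = 11.1 J/K

ΔS_hot = −Q/T_H = −14300/916 = -15.61 J/K and ΔS_cold = +Q/T_C = 14300/536 = 26.68 J/K.
ΔS_total = -15.61 + 26.68 = 11.1 J/K, positive as the second law requires.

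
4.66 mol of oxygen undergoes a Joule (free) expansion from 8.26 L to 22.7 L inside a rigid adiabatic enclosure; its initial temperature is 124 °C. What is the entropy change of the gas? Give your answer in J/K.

ΔS_gas = 39.2 J/K

For an ideal gas in free expansion Q = 0 and W = 0, so T is unchanged.
Entropy is a state function; using a reversible isothermal path, ΔS_gas = nR ln(V₂/V₁) = 4.66 × 8.314 × ln(22.7/8.26) = 39.2 J/K.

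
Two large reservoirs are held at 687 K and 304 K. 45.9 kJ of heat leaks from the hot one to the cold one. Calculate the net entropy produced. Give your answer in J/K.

ΔS_total = 84.2 J/K

ΔS_hot = −Q/T_H = −45900/687 = -66.81 J/K and ΔS_cold = +Q/T_C = 45900/304 = 151 J/K.
ΔS_total = -66.81 + 151 = 84.2 J/K, positive as the second law requires.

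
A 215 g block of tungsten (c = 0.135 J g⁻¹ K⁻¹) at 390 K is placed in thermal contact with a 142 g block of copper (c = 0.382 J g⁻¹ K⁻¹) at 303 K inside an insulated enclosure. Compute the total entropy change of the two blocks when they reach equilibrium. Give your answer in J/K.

Energy balance: T_f = (m₁c₁T₁ + m₂c₂T₂)/(m₁c₁ + m₂c₂) = 333.33 K.
ΔS₁ = m₁c₁ ln(T_f/T₁) = 29.025 × ln(333.33/390) = -4.558 J/K.
ΔS₂ = m₂c₂ ln(T_f/T₂) = 54.244 × ln(333.33/303) = 5.174 J/K.
ΔS_total = -4.558 + 5.174 = 0.616 J/K.

ΔS_total = 0.616 J/K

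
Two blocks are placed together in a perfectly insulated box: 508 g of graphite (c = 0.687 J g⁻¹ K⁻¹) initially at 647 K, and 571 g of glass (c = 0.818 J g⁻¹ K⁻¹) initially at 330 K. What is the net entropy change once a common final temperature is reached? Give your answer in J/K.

ΔS_total = 45.9 J/K

Energy balance: T_f = (m₁c₁T₁ + m₂c₂T₂)/(m₁c₁ + m₂c₂) = 465.57 K.
ΔS₁ = m₁c₁ ln(T_f/T₁) = 348.996 × ln(465.57/647) = -114.85 J/K.
ΔS₂ = m₂c₂ ln(T_f/T₂) = 467.078 × ln(465.57/330) = 160.75 J/K.
ΔS_total = -114.85 + 160.75 = 45.9 J/K.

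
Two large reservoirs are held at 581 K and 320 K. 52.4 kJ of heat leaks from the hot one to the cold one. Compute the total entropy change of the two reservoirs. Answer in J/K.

ΔS_total = 73.6 J/K

ΔS_hot = −Q/T_H = −52400/581 = -90.19 J/K and ΔS_cold = +Q/T_C = 52400/320 = 163.8 J/K.
ΔS_total = -90.19 + 163.8 = 73.6 J/K, positive as the second law requires.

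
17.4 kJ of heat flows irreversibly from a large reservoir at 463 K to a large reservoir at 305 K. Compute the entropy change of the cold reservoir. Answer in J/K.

The cold reservoir gains heat Q, so ΔS_cold = +Q/T_C = 17400/305 = 57 J/K.

ΔS_cold = 57 J/K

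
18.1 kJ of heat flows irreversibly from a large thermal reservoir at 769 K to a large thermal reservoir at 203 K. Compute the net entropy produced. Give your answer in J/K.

ΔS_hot = −Q/T_H = −18100/769 = -23.54 J/K and ΔS_cold = +Q/T_C = 18100/203 = 89.16 J/K.
ΔS_total = -23.54 + 89.16 = 65.6 J/K, positive as the second law requires.

ΔS_total = 65.6 J/K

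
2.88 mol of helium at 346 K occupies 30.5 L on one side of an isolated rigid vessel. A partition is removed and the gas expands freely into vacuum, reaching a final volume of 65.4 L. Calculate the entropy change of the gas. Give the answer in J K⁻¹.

ΔS_gas = 18.3 J/K

No heat is exchanged and no work is done, so the ideal-gas temperature stays constant.
Entropy is a state function; using a reversible isothermal path, ΔS_gas = nR ln(V₂/V₁) = 2.88 × 8.314 × ln(65.4/30.5) = 18.3 J/K.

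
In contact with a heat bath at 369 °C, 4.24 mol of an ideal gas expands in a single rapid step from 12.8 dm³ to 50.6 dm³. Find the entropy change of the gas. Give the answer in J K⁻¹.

Entropy is a state function, so ΔS_gas depends only on the end states.
For an isothermal ideal gas ΔS_gas = nR ln(V₂/V₁) = 4.24 × 8.314 × ln(50.6/12.8) = 48.5 J/K.

ΔS_gas = 48.5 J/K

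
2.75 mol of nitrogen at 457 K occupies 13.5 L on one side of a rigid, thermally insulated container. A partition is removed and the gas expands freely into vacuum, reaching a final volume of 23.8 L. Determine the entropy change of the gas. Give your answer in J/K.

ΔS_gas = 13 J/K

No heat is exchanged and no work is done, so the ideal-gas temperature stays constant.
Entropy is a state function; using a reversible isothermal path, ΔS_gas = nR ln(V₂/V₁) = 2.75 × 8.314 × ln(23.8/13.5) = 13 J/K.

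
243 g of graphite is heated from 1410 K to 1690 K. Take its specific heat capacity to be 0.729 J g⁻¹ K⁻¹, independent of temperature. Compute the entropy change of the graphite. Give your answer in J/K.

ΔS = 32.1 J/K

ΔS = ∫dQ_rev/T = m c ln(T₂/T₁) = 243 × 0.729 × ln(1690/1410) = 32.1 J/K.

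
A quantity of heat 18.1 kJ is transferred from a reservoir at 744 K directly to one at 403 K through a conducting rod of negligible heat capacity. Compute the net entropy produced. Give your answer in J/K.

ΔS_hot = −Q/T_H = −18100/744 = -24.33 J/K and ΔS_cold = +Q/T_C = 18100/403 = 44.91 J/K.
ΔS_total = -24.33 + 44.91 = 20.6 J/K, positive as the second law requires.

ΔS_total = 20.6 J/K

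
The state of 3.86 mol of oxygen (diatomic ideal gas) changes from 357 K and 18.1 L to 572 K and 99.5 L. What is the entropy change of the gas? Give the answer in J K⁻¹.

Entropy is a state function: ΔS = nC_V ln(T₂/T₁) + nR ln(V₂/V₁), with C_V = 5R/2 = 20.79 J mol⁻¹ K⁻¹ for a diatomic ideal gas.
ΔS = 3.86 × [20.79 × ln(572/357) + 8.314 × ln(99.5/18.1)] = 92.5 J/K.

ΔS = 92.5 J/K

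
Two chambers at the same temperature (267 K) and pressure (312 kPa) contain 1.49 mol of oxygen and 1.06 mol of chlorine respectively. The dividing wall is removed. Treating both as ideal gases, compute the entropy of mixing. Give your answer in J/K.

Mole fractions: x_A = 1.49/2.55 = 0.584, x_B = 0.416.
ΔS_mix = −R(n_A ln x_A + n_B ln x_B) = −8.314 × (1.49 ln 0.584 + 1.06 ln 0.416) = 14.4 J/K.

ΔS_mix = 14.4 J/K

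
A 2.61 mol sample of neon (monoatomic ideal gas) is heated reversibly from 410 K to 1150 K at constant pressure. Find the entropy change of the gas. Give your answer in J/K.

ΔS = 56 J/K

At constant pressure, ΔS = nC_p ln(T₂/T₁) with C_p = 5R/2 = 20.79 J mol⁻¹ K⁻¹.
ΔS = 2.61 × 20.79 × ln(1150/410) = 56 J/K.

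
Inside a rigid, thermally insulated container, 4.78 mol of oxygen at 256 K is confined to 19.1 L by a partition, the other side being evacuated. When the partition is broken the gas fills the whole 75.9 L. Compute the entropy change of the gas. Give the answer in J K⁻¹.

For an ideal gas in free expansion Q = 0 and W = 0, so T is unchanged.
Entropy is a state function; using a reversible isothermal path, ΔS_gas = nR ln(V₂/V₁) = 4.78 × 8.314 × ln(75.9/19.1) = 54.8 J/K.

ΔS_gas = 54.8 J/K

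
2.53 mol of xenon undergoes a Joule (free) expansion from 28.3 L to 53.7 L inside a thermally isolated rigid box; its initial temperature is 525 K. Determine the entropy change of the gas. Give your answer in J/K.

No heat is exchanged and no work is done, so the ideal-gas temperature stays constant.
Entropy is a state function; using a reversible isothermal path, ΔS_gas = nR ln(V₂/V₁) = 2.53 × 8.314 × ln(53.7/28.3) = 13.5 J/K.

ΔS_gas = 13.5 J/K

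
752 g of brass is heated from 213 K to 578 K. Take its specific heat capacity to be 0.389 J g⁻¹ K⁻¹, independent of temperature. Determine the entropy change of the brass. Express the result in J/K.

ΔS = 292 J/K

ΔS = ∫dQ_rev/T = m c ln(T₂/T₁) = 752 × 0.389 × ln(578/213) = 292 J/K.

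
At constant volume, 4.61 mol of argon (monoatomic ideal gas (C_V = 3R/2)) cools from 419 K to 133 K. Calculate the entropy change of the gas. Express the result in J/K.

At constant volume, ΔS = nC_V ln(T₂/T₁) with C_V = 3R/2 = 12.47 J mol⁻¹ K⁻¹.
ΔS = 4.61 × 12.47 × ln(133/419) = -66 J/K.

ΔS = -66 J/K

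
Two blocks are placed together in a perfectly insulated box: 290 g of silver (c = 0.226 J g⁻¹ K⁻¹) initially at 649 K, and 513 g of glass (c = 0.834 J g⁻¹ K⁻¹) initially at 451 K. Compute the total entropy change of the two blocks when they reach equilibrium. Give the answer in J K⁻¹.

ΔS_total = 4.11 J/K

Energy balance: T_f = (m₁c₁T₁ + m₂c₂T₂)/(m₁c₁ + m₂c₂) = 477.3 K.
ΔS₁ = m₁c₁ ln(T_f/T₁) = 65.54 × ln(477.3/649) = -20.14 J/K.
ΔS₂ = m₂c₂ ln(T_f/T₂) = 427.842 × ln(477.3/451) = 24.25 J/K.
ΔS_total = -20.14 + 24.25 = 4.11 J/K.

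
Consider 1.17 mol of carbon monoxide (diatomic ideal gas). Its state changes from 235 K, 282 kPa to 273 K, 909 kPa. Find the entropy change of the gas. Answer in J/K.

ΔS = -6.28 J/K

ΔS = nC_p ln(T₂/T₁) − nR ln(P₂/P₁), with C_p = 7R/2 = 29.1 J mol⁻¹ K⁻¹ for a diatomic ideal gas.
ΔS = 1.17 × [29.1 × ln(273/235) − 8.314 × ln(909/282)] = -6.28 J/K.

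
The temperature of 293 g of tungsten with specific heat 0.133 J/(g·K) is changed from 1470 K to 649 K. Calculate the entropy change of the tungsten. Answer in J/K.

ΔS = ∫dQ_rev/T = m c ln(T₂/T₁) = 293 × 0.133 × ln(649/1470) = -31.9 J/K.

ΔS = -31.9 J/K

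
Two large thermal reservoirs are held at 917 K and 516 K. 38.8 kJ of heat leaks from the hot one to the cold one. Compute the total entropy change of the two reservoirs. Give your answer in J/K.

ΔS_hot = −Q/T_H = −38800/917 = -42.31 J/K and ΔS_cold = +Q/T_C = 38800/516 = 75.19 J/K.
ΔS_total = -42.31 + 75.19 = 32.9 J/K, positive as the second law requires.

ΔS_total = 32.9 J/K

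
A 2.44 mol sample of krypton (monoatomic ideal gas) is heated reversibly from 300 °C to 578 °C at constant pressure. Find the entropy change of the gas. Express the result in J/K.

ΔS = 20.1 J/K

In kelvin: T₁ = 573.15 K, T₂ = 851.15 K. At constant pressure, ΔS = nC_p ln(T₂/T₁) with C_p = 5R/2 = 20.79 J mol⁻¹ K⁻¹.
ΔS = 2.44 × 20.79 × ln(851.15/573.15) = 20.1 J/K.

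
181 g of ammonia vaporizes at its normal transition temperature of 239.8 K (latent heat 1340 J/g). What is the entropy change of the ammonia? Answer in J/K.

Heat absorbed by the substance: Q = mL = 181 × 1340 = 242540 J.
At constant T, ΔS = Q_rev/T = 242540 / 239.8 = 1010 J/K.

ΔS = 1010 J/K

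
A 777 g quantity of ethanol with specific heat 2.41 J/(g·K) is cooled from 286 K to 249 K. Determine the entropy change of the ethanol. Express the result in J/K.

ΔS = -259 J/K

ΔS = ∫dQ_rev/T = m c ln(T₂/T₁) = 777 × 2.41 × ln(249/286) = -259 J/K.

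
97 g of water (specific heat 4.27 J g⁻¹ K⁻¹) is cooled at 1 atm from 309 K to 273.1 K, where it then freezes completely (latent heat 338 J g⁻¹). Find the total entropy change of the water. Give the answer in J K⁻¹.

ΔS = -171 J/K

Cooling step: ΔS₁ = m c ln(T_tr/T_i) = 97 × 4.27 × ln(273.1/309) = -51.15 J/K.
Phase change: ΔS₂ = −mL/T_tr = −97 × 338 / 273.1 = -120.1 J/K.
ΔS_total = (-51.15) + (-120.1) = -171 J/K.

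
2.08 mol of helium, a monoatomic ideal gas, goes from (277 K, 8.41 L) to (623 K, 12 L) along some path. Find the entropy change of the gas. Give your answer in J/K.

ΔS = 27.2 J/K

Entropy is a state function: ΔS = nC_V ln(T₂/T₁) + nR ln(V₂/V₁), with C_V = 3R/2 = 12.47 J mol⁻¹ K⁻¹ for a monoatomic ideal gas.
ΔS = 2.08 × [12.47 × ln(623/277) + 8.314 × ln(12/8.41)] = 27.2 J/K.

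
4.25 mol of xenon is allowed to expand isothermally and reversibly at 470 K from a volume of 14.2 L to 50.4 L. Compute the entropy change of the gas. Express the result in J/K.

For an isothermal ideal gas ΔS_gas = nR ln(V₂/V₁) = 4.25 × 8.314 × ln(50.4/14.2) = 44.8 J/K.

ΔS_gas = 44.8 J/K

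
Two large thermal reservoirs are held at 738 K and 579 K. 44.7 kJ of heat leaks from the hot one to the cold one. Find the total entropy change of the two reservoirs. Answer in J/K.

ΔS_hot = −Q/T_H = −44700/738 = -60.57 J/K and ΔS_cold = +Q/T_C = 44700/579 = 77.2 J/K.
ΔS_total = -60.57 + 77.2 = 16.6 J/K, positive as the second law requires.

ΔS_total = 16.6 J/K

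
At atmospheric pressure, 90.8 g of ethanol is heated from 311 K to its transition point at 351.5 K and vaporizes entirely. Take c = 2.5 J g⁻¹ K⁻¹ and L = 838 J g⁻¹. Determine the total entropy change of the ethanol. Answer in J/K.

Warming step: ΔS₁ = m c ln(T_tr/T_i) = 90.8 × 2.5 × ln(351.5/311) = 27.79 J/K.
Phase change: ΔS₂ = +mL/T_tr = 90.8 × 838 / 351.5 = 216.5 J/K.
ΔS_total = (27.79) + (216.5) = 244 J/K.

ΔS = 244 J/K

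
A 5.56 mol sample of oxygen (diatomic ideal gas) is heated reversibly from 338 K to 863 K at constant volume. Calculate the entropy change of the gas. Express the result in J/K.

ΔS = 108 J/K

At constant volume, ΔS = nC_V ln(T₂/T₁) with C_V = 5R/2 = 20.79 J mol⁻¹ K⁻¹.
ΔS = 5.56 × 20.79 × ln(863/338) = 108 J/K.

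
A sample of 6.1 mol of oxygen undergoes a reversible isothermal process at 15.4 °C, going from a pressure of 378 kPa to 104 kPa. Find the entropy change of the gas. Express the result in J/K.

ΔS_gas = 65.4 J/K

For an isothermal ideal gas ΔS_gas = nR ln(P₁/P₂) = 6.1 × 8.314 × ln(378/104) = 65.4 J/K.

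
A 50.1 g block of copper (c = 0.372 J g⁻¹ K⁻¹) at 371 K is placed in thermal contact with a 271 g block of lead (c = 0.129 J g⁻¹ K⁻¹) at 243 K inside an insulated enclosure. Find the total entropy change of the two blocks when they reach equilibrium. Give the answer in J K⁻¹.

ΔS_total = 1.13 J/K

Energy balance: T_f = (m₁c₁T₁ + m₂c₂T₂)/(m₁c₁ + m₂c₂) = 287.51 K.
ΔS₁ = m₁c₁ ln(T_f/T₁) = 18.6372 × ln(287.51/371) = -4.751 J/K.
ΔS₂ = m₂c₂ ln(T_f/T₂) = 34.959 × ln(287.51/243) = 5.88 J/K.
ΔS_total = -4.751 + 5.88 = 1.13 J/K.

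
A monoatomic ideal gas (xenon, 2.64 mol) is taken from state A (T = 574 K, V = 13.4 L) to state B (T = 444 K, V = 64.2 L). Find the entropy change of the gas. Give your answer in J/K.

ΔS = 25.9 J/K

Entropy is a state function: ΔS = nC_V ln(T₂/T₁) + nR ln(V₂/V₁), with C_V = 3R/2 = 12.47 J mol⁻¹ K⁻¹ for a monoatomic ideal gas.
ΔS = 2.64 × [12.47 × ln(444/574) + 8.314 × ln(64.2/13.4)] = 25.9 J/K.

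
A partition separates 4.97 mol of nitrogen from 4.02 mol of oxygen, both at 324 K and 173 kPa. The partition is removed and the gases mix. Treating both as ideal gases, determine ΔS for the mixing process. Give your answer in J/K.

Mole fractions: x_A = 4.97/8.99 = 0.553, x_B = 0.447.
ΔS_mix = −R(n_A ln x_A + n_B ln x_B) = −8.314 × (4.97 ln 0.553 + 4.02 ln 0.447) = 51.4 J/K.

ΔS_mix = 51.4 J/K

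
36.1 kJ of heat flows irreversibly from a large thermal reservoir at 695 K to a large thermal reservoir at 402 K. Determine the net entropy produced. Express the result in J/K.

ΔS_hot = −Q/T_H = −36100/695 = -51.94 J/K and ΔS_cold = +Q/T_C = 36100/402 = 89.8 J/K.
ΔS_total = -51.94 + 89.8 = 37.9 J/K, positive as the second law requires.

ΔS_total = 37.9 J/K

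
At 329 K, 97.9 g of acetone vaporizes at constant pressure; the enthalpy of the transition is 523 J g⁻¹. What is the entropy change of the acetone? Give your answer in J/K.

ΔS = 156 J/K

Heat absorbed by the substance: Q = mL = 97.9 × 523 = 51201.7 J.
At constant T, ΔS = Q_rev/T = 51201.7 / 329 = 156 J/K.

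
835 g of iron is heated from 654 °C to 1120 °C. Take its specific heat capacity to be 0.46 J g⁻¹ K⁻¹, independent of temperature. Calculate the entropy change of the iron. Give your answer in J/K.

In kelvin: T₁ = 927.15 K, T₂ = 1393.15 K. ΔS = ∫dQ_rev/T = m c ln(T₂/T₁) = 835 × 0.46 × ln(1393.15/927.15) = 156 J/K.

ΔS = 156 J/K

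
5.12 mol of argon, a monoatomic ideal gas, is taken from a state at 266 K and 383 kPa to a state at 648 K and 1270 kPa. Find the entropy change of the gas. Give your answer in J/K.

ΔS = nC_p ln(T₂/T₁) − nR ln(P₂/P₁), with C_p = 5R/2 = 20.79 J mol⁻¹ K⁻¹ for a monoatomic ideal gas.
ΔS = 5.12 × [20.79 × ln(648/266) − 8.314 × ln(1270/383)] = 43.7 J/K.

ΔS = 43.7 J/K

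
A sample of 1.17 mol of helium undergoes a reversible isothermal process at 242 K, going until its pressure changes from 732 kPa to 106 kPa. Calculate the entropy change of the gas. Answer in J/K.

ΔS_gas = 18.8 J/K

For an isothermal ideal gas ΔS_gas = nR ln(P₁/P₂) = 1.17 × 8.314 × ln(732/106) = 18.8 J/K.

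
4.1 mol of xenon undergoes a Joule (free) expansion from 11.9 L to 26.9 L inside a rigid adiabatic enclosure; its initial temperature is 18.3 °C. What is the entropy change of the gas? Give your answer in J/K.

ΔS_gas = 27.8 J/K

For an ideal gas in free expansion Q = 0 and W = 0, so T is unchanged.
Entropy is a state function; using a reversible isothermal path, ΔS_gas = nR ln(V₂/V₁) = 4.1 × 8.314 × ln(26.9/11.9) = 27.8 J/K.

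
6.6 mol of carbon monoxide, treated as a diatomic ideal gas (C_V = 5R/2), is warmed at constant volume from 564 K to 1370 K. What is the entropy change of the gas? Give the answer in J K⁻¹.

At constant volume, ΔS = nC_V ln(T₂/T₁) with C_V = 5R/2 = 20.79 J mol⁻¹ K⁻¹.
ΔS = 6.6 × 20.79 × ln(1370/564) = 122 J/K.

ΔS = 122 J/K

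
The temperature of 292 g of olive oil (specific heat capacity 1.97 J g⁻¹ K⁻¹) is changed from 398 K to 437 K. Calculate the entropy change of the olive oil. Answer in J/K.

ΔS = 53.8 J/K

ΔS = ∫dQ_rev/T = m c ln(T₂/T₁) = 292 × 1.97 × ln(437/398) = 53.8 J/K.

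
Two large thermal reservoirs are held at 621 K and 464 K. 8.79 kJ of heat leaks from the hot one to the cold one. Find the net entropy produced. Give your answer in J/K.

ΔS_hot = −Q/T_H = −8790/621 = -14.15 J/K and ΔS_cold = +Q/T_C = 8790/464 = 18.94 J/K.
ΔS_total = -14.15 + 18.94 = 4.79 J/K, positive as the second law requires.

ΔS_total = 4.79 J/K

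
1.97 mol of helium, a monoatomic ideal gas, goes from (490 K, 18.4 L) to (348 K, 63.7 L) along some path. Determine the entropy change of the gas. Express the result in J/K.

ΔS = 11.9 J/K

Entropy is a state function: ΔS = nC_V ln(T₂/T₁) + nR ln(V₂/V₁), with C_V = 3R/2 = 12.47 J mol⁻¹ K⁻¹ for a monoatomic ideal gas.
ΔS = 1.97 × [12.47 × ln(348/490) + 8.314 × ln(63.7/18.4)] = 11.9 J/K.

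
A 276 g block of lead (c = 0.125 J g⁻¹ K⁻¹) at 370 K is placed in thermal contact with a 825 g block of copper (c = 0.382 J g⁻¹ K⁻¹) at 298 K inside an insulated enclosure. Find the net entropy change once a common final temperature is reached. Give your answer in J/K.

Energy balance: T_f = (m₁c₁T₁ + m₂c₂T₂)/(m₁c₁ + m₂c₂) = 305.1 K.
ΔS₁ = m₁c₁ ln(T_f/T₁) = 34.5 × ln(305.1/370) = -6.653 J/K.
ΔS₂ = m₂c₂ ln(T_f/T₂) = 315.15 × ln(305.1/298) = 7.425 J/K.
ΔS_total = -6.653 + 7.425 = 0.772 J/K.

ΔS_total = 0.772 J/K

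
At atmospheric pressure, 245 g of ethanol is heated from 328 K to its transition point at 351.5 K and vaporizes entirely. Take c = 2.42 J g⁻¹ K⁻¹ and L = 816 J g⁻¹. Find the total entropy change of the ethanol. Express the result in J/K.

ΔS = 610 J/K

Warming step: ΔS₁ = m c ln(T_tr/T_i) = 245 × 2.42 × ln(351.5/328) = 41.03 J/K.
Phase change: ΔS₂ = +mL/T_tr = 245 × 816 / 351.5 = 568.8 J/K.
ΔS_total = (41.03) + (568.8) = 610 J/K.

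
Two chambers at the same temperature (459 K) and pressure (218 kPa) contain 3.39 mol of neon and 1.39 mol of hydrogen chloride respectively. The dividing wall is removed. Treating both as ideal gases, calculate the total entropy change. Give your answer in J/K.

ΔS_mix = 24 J/K

Mole fractions: x_A = 3.39/4.78 = 0.709, x_B = 0.291.
ΔS_mix = −R(n_A ln x_A + n_B ln x_B) = −8.314 × (3.39 ln 0.709 + 1.39 ln 0.291) = 24 J/K.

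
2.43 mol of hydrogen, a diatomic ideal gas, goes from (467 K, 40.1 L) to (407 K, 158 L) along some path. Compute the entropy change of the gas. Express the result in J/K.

ΔS = 20.8 J/K

Entropy is a state function: ΔS = nC_V ln(T₂/T₁) + nR ln(V₂/V₁), with C_V = 5R/2 = 20.79 J mol⁻¹ K⁻¹ for a diatomic ideal gas.
ΔS = 2.43 × [20.79 × ln(407/467) + 8.314 × ln(158/40.1)] = 20.8 J/K.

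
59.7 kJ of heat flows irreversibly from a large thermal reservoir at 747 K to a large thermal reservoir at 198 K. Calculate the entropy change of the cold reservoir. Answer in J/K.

The cold reservoir gains heat Q, so ΔS_cold = +Q/T_C = 59700/198 = 302 J/K.

ΔS_cold = 302 J/K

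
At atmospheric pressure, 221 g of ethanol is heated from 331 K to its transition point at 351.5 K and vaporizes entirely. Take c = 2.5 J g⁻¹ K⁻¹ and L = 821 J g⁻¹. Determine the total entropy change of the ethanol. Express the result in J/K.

ΔS = 549 J/K

Warming step: ΔS₁ = m c ln(T_tr/T_i) = 221 × 2.5 × ln(351.5/331) = 33.2 J/K.
Phase change: ΔS₂ = +mL/T_tr = 221 × 821 / 351.5 = 516.2 J/K.
ΔS_total = (33.2) + (516.2) = 549 J/K.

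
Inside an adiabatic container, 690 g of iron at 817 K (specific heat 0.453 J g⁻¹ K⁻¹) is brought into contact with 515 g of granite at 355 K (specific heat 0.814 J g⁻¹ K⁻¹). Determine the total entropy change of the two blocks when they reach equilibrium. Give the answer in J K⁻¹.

ΔS_total = 62.9 J/K

Energy balance: T_f = (m₁c₁T₁ + m₂c₂T₂)/(m₁c₁ + m₂c₂) = 552.34 K.
ΔS₁ = m₁c₁ ln(T_f/T₁) = 312.57 × ln(552.34/817) = -122.4 J/K.
ΔS₂ = m₂c₂ ln(T_f/T₂) = 419.21 × ln(552.34/355) = 185.3 J/K.
ΔS_total = -122.4 + 185.3 = 62.9 J/K.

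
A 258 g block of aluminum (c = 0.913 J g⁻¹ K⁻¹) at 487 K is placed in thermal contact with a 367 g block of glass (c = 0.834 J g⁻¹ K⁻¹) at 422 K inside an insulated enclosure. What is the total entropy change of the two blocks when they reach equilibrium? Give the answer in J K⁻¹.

ΔS_total = 1.37 J/K

Energy balance: T_f = (m₁c₁T₁ + m₂c₂T₂)/(m₁c₁ + m₂c₂) = 450.27 K.
ΔS₁ = m₁c₁ ln(T_f/T₁) = 235.554 × ln(450.27/487) = -18.472 J/K.
ΔS₂ = m₂c₂ ln(T_f/T₂) = 306.078 × ln(450.27/422) = 19.846 J/K.
ΔS_total = -18.472 + 19.846 = 1.37 J/K.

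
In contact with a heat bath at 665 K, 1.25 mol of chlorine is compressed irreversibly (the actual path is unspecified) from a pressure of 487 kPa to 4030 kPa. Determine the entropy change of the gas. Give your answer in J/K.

Entropy is a state function, so ΔS_gas depends only on the end states.
For an isothermal ideal gas ΔS_gas = nR ln(P₁/P₂) = 1.25 × 8.314 × ln(487/4030) = -22 J/K.

ΔS_gas = -22 J/K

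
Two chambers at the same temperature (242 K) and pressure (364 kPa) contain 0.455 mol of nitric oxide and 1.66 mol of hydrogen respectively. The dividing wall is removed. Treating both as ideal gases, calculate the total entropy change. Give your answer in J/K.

Mole fractions: x_A = 0.455/2.11 = 0.215, x_B = 0.785.
ΔS_mix = −R(n_A ln x_A + n_B ln x_B) = −8.314 × (0.455 ln 0.215 + 1.66 ln 0.785) = 9.16 J/K.

ΔS_mix = 9.16 J/K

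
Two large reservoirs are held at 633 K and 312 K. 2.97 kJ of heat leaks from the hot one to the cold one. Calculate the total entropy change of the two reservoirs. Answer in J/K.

ΔS_total = 4.83 J/K

ΔS_hot = −Q/T_H = −2970/633 = -4.692 J/K and ΔS_cold = +Q/T_C = 2970/312 = 9.519 J/K.
ΔS_total = -4.692 + 9.519 = 4.83 J/K, positive as the second law requires.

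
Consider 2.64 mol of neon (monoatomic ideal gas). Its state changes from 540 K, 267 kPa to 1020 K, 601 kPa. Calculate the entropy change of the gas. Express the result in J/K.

ΔS = nC_p ln(T₂/T₁) − nR ln(P₂/P₁), with C_p = 5R/2 = 20.79 J mol⁻¹ K⁻¹ for a monoatomic ideal gas.
ΔS = 2.64 × [20.79 × ln(1020/540) − 8.314 × ln(601/267)] = 17.1 J/K.

ΔS = 17.1 J/K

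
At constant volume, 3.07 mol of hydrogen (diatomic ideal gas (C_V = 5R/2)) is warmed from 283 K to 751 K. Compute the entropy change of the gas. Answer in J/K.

At constant volume, ΔS = nC_V ln(T₂/T₁) with C_V = 5R/2 = 20.79 J mol⁻¹ K⁻¹.
ΔS = 3.07 × 20.79 × ln(751/283) = 62.3 J/K.

ΔS = 62.3 J/K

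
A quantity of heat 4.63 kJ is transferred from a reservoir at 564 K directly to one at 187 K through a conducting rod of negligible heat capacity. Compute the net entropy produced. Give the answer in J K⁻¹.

ΔS_hot = −Q/T_H = −4630/564 = -8.209 J/K and ΔS_cold = +Q/T_C = 4630/187 = 24.76 J/K.
ΔS_total = -8.209 + 24.76 = 16.6 J/K, positive as the second law requires.

ΔS_total = 16.6 J/K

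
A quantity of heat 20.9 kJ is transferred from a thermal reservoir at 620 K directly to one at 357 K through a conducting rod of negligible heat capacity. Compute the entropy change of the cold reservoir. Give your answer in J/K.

The cold reservoir gains heat Q, so ΔS_cold = +Q/T_C = 20900/357 = 58.5 J/K.

ΔS_cold = 58.5 J/K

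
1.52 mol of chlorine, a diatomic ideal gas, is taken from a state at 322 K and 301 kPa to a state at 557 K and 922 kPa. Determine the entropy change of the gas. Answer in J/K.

ΔS = 10.1 J/K

ΔS = nC_p ln(T₂/T₁) − nR ln(P₂/P₁), with C_p = 7R/2 = 29.1 J mol⁻¹ K⁻¹ for a diatomic ideal gas.
ΔS = 1.52 × [29.1 × ln(557/322) − 8.314 × ln(922/301)] = 10.1 J/K.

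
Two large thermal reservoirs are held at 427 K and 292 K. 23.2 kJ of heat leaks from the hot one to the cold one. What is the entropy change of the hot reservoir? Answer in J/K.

ΔS_hot = -54.3 J/K

The hot reservoir loses heat Q, so ΔS_hot = −Q/T_H = −23200/427 = -54.3 J/K.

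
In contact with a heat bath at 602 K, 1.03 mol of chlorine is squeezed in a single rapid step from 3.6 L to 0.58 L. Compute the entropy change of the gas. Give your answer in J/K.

ΔS_gas = -15.6 J/K

Entropy is a state function, so ΔS_gas depends only on the end states.
For an isothermal ideal gas ΔS_gas = nR ln(V₂/V₁) = 1.03 × 8.314 × ln(0.58/3.6) = -15.6 J/K.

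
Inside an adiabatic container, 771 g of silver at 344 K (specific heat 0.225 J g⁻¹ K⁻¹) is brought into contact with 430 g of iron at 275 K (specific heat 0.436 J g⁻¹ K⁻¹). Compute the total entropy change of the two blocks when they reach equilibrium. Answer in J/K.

Energy balance: T_f = (m₁c₁T₁ + m₂c₂T₂)/(m₁c₁ + m₂c₂) = 308.16 K.
ΔS₁ = m₁c₁ ln(T_f/T₁) = 173.475 × ln(308.16/344) = -19.09 J/K.
ΔS₂ = m₂c₂ ln(T_f/T₂) = 187.48 × ln(308.16/275) = 21.35 J/K.
ΔS_total = -19.09 + 21.35 = 2.26 J/K.

ΔS_total = 2.26 J/K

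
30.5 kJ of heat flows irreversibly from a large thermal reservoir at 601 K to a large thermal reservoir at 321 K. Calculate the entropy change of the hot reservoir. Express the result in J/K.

The hot reservoir loses heat Q, so ΔS_hot = −Q/T_H = −30500/601 = -50.7 J/K.

ΔS_hot = -50.7 J/K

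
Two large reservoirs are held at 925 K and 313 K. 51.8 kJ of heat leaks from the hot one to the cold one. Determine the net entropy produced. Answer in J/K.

ΔS_hot = −Q/T_H = −51800/925 = -56 J/K and ΔS_cold = +Q/T_C = 51800/313 = 165.495 J/K.
ΔS_total = -56 + 165.495 = 109 J/K, positive as the second law requires.

ΔS_total = 109 J/K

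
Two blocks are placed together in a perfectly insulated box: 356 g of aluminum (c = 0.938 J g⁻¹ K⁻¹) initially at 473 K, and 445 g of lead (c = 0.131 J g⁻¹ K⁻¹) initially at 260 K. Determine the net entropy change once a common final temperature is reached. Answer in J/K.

Energy balance: T_f = (m₁c₁T₁ + m₂c₂T₂)/(m₁c₁ + m₂c₂) = 441.34 K.
ΔS₁ = m₁c₁ ln(T_f/T₁) = 333.928 × ln(441.34/473) = -23.133 J/K.
ΔS₂ = m₂c₂ ln(T_f/T₂) = 58.295 × ln(441.34/260) = 30.846 J/K.
ΔS_total = -23.133 + 30.846 = 7.71 J/K.

ΔS_total = 7.71 J/K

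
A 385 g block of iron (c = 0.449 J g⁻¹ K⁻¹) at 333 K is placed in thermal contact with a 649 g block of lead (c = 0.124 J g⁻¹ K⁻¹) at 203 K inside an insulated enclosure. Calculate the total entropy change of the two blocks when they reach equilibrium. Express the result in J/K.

ΔS_total = 6.29 J/K

Energy balance: T_f = (m₁c₁T₁ + m₂c₂T₂)/(m₁c₁ + m₂c₂) = 291.7 K.
ΔS₁ = m₁c₁ ln(T_f/T₁) = 172.865 × ln(291.7/333) = -22.89 J/K.
ΔS₂ = m₂c₂ ln(T_f/T₂) = 80.476 × ln(291.7/203) = 29.18 J/K.
ΔS_total = -22.89 + 29.18 = 6.29 J/K.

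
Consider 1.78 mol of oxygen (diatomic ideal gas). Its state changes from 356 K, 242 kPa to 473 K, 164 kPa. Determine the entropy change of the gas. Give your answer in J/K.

ΔS = 20.5 J/K

ΔS = nC_p ln(T₂/T₁) − nR ln(P₂/P₁), with C_p = 7R/2 = 29.1 J mol⁻¹ K⁻¹ for a diatomic ideal gas.
ΔS = 1.78 × [29.1 × ln(473/356) − 8.314 × ln(164/242)] = 20.5 J/K.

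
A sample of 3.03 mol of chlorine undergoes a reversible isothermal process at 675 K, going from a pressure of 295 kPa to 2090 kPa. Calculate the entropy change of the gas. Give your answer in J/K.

For an isothermal ideal gas ΔS_gas = nR ln(P₁/P₂) = 3.03 × 8.314 × ln(295/2090) = -49.3 J/K.

ΔS_gas = -49.3 J/K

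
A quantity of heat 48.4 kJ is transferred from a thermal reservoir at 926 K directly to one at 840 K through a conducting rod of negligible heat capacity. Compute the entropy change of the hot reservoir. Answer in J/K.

ΔS_hot = -52.3 J/K

The hot reservoir loses heat Q, so ΔS_hot = −Q/T_H = −48400/926 = -52.3 J/K.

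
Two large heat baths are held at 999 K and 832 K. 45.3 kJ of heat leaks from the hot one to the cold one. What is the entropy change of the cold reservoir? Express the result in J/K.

The cold reservoir gains heat Q, so ΔS_cold = +Q/T_C = 45300/832 = 54.4 J/K.

ΔS_cold = 54.4 J/K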